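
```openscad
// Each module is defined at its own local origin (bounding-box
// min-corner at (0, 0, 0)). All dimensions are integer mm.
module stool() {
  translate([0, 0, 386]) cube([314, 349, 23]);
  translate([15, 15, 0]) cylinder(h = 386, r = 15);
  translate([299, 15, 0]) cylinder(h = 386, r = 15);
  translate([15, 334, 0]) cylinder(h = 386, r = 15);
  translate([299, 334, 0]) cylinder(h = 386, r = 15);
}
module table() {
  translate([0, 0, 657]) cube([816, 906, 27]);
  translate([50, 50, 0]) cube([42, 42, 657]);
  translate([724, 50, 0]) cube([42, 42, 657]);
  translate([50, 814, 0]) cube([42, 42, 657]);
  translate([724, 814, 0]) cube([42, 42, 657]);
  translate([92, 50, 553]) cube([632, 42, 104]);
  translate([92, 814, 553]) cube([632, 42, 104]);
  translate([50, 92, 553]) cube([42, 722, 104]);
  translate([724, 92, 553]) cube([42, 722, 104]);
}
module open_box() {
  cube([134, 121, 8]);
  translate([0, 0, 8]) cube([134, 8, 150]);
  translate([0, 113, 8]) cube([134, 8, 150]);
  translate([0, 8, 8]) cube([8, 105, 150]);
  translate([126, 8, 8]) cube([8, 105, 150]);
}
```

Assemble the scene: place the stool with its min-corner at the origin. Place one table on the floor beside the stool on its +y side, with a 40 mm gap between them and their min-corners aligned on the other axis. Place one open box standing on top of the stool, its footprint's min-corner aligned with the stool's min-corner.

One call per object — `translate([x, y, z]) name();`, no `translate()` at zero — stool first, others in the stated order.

stool();
translate([0, 389, 0]) table();
translate([0, 0, 409]) open_box();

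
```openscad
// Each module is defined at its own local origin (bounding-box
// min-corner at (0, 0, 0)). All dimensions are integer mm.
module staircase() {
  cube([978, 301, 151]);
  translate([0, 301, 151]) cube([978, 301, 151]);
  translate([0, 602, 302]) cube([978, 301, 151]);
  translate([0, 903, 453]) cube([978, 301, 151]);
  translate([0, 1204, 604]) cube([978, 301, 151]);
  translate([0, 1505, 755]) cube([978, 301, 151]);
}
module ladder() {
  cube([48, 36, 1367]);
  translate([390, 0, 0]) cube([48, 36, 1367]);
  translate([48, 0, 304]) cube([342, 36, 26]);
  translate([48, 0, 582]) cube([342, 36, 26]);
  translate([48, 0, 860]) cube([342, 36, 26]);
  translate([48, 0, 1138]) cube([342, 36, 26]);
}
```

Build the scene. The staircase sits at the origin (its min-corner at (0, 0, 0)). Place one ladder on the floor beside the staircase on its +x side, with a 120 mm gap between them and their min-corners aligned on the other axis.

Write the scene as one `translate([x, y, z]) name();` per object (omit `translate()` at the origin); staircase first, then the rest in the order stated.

staircase();
translate([1098, 0, 0]) ladder();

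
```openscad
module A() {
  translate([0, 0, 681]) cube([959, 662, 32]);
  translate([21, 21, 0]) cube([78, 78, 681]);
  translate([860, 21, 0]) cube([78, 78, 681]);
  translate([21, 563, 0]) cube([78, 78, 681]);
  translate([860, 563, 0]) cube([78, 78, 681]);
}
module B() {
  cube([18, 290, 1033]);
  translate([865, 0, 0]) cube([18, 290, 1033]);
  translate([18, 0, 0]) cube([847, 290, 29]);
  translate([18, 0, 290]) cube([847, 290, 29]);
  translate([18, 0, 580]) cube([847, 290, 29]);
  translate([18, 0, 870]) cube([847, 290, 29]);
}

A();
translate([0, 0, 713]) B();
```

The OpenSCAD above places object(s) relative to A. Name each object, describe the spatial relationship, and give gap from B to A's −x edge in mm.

The bookshelf's min-x is at 0; the table's min-x is 0; gap = 0 mm.

A is a table. B is a bookshelf. The bookshelf is on top of the table. The gap from the bookshelf to the table's −x edge is 0 mm.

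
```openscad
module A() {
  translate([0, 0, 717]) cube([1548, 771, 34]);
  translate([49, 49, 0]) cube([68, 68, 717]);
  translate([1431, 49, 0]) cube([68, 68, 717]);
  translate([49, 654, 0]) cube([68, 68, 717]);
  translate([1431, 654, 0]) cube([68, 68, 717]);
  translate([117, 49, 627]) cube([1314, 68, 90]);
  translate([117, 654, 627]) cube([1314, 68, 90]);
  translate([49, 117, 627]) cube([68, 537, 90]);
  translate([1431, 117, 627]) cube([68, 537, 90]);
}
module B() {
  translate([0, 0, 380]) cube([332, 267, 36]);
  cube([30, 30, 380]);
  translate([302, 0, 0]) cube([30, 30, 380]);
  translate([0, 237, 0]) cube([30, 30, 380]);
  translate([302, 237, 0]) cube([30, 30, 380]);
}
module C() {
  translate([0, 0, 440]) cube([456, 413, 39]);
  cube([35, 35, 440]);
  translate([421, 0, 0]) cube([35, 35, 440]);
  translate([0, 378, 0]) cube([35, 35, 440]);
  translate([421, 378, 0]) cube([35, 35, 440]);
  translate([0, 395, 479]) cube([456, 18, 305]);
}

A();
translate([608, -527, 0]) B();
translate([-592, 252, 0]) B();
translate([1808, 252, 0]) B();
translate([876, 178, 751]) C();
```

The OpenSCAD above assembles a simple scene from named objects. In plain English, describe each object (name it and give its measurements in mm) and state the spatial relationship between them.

A is a rectangular dining table. The top is 1548×771×34 mm with its upper surface at z = 751 mm. It stands on four 68×68 mm square legs, each inset 49 mm from the nearest pair of top edges, running from the floor to the underside of the top. Four apron rails, 68 mm thick and 90 mm tall, run between adjacent legs with their top edges flush with the underside of the top and their outer faces flush with the legs' outer faces.

B is a simple wooden stool: a rectangular seat 332 mm (x) by 267 mm (y), 36 mm thick, top face at z = 416 mm, on four square legs, each 30×30 mm in cross-section. The legs rest on z = 0, each flush with a corner of the seat.

C is a chair. The seat is a 456×413×39 mm slab with its top at z = 479 mm, on four 35×35 mm corner legs (flush with the seat edges, standing on z = 0). A flat backrest 18 mm thick, 305 mm tall, spans the full seat width and rises from the seat top along its +y edge, rear face flush with the rear of the seat.

Three stools sit around the table at the −y, −x, +x sides. The chair is on top of the table.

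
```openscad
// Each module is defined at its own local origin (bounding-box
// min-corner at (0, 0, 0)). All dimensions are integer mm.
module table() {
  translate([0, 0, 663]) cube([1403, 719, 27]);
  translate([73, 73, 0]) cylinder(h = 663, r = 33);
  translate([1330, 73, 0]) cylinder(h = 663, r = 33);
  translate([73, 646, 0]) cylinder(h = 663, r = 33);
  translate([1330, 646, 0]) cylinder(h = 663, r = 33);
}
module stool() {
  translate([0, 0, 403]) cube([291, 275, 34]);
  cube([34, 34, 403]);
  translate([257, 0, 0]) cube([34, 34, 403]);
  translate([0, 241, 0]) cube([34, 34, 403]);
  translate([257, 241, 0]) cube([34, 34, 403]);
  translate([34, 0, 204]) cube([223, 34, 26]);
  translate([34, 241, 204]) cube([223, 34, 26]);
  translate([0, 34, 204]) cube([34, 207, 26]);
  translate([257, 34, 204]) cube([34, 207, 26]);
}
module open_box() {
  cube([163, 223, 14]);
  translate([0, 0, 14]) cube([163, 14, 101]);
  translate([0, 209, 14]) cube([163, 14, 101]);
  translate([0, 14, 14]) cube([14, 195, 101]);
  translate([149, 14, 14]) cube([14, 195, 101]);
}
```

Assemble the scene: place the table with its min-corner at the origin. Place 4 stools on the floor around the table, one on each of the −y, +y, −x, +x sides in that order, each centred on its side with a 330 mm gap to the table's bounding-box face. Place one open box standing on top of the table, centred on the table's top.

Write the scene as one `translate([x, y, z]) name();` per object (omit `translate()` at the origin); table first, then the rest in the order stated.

table();
translate([556, -605, 0]) stool();
translate([556, 1049, 0]) stool();
translate([-621, 222, 0]) stool();
translate([1733, 222, 0]) stool();
translate([620, 248, 690]) open_box();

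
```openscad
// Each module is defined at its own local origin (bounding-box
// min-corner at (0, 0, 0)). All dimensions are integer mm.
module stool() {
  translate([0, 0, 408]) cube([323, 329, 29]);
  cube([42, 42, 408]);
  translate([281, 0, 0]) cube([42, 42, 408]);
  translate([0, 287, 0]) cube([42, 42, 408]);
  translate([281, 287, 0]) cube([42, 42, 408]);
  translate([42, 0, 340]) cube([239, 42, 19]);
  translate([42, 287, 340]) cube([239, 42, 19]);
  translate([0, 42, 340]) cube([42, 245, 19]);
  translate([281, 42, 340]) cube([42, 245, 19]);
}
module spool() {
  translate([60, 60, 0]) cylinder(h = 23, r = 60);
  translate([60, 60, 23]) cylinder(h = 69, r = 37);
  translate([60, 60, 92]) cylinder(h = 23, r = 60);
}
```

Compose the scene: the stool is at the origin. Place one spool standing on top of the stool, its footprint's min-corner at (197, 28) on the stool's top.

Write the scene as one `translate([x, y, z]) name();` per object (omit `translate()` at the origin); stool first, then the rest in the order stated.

stool();
translate([197, 28, 437]) spool();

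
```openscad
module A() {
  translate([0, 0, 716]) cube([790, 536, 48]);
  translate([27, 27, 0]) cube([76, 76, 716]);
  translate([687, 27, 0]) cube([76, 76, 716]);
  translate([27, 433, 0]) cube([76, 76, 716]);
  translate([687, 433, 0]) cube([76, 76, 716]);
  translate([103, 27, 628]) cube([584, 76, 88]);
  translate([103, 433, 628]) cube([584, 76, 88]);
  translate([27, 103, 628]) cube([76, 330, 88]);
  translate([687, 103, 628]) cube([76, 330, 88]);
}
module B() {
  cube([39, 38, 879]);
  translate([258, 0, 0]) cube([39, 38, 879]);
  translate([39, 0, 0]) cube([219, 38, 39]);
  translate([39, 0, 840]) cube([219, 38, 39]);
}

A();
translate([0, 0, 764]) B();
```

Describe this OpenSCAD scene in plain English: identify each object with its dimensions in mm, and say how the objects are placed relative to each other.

A is a rectangular dining table. The top is 790×536×48 mm with its upper surface at z = 764 mm. It stands on four 76×76 mm square legs, each inset 27 mm from the nearest pair of top edges, running from the floor to the underside of the top. Four apron rails, 76 mm thick and 88 mm tall, run between adjacent legs with their top edges flush with the underside of the top and their outer faces flush with the legs' outer faces.

B is a picture frame with a 219×801 mm rectangular opening (x by z) and a uniform 39 mm border on every side. Frame depth is 38 mm along y. It is built from two vertical stiles running the full outside height and two horizontal rails spanning the gap between the stiles.

The picture frame is on top of the table.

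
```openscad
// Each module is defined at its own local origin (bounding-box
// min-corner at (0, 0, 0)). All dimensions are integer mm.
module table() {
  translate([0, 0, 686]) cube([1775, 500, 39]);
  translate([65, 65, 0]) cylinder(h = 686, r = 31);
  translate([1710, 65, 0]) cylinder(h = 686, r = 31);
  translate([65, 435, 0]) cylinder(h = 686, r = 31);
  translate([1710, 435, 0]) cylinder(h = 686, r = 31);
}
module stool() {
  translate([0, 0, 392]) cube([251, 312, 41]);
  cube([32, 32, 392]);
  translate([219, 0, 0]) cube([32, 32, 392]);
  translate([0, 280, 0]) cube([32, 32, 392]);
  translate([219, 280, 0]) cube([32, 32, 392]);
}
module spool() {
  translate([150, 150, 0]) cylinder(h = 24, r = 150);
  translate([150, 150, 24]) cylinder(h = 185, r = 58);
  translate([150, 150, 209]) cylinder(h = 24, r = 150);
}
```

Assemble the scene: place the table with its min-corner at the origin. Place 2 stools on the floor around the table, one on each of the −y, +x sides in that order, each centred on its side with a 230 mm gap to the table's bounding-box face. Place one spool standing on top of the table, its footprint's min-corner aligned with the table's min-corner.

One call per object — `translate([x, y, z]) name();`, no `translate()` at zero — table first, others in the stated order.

table();
translate([762, -542, 0]) stool();
translate([2005, 94, 0]) stool();
translate([0, 0, 725]) spool();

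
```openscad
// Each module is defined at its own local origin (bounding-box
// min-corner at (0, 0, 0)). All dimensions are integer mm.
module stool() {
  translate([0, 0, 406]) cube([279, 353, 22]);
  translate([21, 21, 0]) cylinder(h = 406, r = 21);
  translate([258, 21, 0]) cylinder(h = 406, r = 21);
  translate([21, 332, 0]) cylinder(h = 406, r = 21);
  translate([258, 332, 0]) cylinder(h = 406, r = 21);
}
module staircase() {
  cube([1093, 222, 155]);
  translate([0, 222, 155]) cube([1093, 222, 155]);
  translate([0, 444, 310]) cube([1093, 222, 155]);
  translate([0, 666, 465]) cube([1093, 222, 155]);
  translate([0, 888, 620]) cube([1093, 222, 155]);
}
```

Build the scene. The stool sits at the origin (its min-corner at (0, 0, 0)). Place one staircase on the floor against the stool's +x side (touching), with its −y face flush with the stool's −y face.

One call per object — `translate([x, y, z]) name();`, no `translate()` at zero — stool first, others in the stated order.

stool();
translate([279, 0, 0]) staircase();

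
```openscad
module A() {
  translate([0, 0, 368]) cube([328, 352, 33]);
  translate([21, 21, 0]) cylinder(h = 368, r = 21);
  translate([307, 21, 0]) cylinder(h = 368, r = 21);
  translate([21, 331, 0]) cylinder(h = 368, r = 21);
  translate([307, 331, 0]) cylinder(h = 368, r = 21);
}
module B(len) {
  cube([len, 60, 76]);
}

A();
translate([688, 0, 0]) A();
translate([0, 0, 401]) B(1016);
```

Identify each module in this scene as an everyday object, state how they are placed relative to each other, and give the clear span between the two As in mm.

Second stool starts at x = 688; first ends at x = 328; clear span = 688 − 328 = 360 mm.

A is a stool. B is a beam. A beam spans the tops of two stools. The clear span between the two stools is 360 mm.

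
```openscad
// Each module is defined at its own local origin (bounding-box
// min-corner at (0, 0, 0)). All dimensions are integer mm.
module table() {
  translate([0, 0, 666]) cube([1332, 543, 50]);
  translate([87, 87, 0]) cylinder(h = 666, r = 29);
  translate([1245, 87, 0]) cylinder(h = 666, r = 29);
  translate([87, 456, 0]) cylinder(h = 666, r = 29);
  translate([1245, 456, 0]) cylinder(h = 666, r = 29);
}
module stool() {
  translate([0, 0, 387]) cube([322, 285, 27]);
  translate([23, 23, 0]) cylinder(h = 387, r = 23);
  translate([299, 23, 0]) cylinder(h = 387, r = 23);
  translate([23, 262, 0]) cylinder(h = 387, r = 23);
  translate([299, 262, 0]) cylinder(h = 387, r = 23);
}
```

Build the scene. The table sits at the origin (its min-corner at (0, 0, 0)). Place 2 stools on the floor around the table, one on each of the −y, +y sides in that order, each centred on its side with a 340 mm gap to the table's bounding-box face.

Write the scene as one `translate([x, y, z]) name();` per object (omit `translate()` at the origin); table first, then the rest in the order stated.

table();
translate([505, -625, 0]) stool();
translate([505, 883, 0]) stool();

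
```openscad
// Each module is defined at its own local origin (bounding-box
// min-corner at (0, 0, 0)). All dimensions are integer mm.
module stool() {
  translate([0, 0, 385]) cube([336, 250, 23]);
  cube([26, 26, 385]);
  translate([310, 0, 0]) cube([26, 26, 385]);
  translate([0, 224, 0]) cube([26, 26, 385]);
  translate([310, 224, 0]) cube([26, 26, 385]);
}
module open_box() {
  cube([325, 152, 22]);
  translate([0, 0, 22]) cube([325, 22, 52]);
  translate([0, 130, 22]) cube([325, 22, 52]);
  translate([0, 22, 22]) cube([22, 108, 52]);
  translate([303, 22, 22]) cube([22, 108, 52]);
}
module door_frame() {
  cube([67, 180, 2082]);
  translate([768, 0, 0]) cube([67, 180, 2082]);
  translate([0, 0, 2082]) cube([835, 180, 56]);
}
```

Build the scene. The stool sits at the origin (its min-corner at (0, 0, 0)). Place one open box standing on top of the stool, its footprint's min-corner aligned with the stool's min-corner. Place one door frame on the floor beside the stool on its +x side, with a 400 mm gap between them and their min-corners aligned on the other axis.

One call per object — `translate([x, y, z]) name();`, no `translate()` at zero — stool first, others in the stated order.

stool();
translate([0, 0, 408]) open_box();
translate([736, 0, 0]) door_frame();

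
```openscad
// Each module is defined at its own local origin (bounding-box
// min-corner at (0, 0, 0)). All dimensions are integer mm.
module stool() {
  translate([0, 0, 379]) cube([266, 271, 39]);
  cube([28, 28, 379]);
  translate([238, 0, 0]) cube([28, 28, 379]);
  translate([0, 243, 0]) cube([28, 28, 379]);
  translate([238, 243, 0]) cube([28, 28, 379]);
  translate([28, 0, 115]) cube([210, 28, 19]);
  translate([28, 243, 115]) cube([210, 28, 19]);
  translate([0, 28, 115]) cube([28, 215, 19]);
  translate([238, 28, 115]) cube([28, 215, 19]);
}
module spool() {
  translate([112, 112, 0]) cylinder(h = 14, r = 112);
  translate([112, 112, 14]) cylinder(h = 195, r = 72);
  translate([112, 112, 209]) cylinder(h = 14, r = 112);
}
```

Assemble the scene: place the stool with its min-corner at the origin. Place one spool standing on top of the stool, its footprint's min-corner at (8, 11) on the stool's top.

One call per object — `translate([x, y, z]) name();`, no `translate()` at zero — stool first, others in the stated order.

stool();
translate([8, 11, 418]) spool();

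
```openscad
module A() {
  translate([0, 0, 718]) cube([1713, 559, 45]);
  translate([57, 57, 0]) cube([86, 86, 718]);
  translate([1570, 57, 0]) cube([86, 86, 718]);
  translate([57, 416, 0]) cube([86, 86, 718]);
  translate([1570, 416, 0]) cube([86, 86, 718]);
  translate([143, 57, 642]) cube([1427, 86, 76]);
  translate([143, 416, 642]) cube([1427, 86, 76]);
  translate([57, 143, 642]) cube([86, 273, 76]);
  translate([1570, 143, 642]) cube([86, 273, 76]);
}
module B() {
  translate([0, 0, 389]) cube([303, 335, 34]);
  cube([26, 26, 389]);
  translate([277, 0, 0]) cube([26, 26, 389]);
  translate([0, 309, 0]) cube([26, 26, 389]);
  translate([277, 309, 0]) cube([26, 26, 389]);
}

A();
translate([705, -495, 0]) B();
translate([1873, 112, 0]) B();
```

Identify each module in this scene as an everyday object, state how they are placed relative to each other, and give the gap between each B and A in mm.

Each stool's nearest face is 160 mm from the table's bounding box.

A is a table. B is a stool. Two stools sit around the table at the −y, +x sides. The gap between each stool and the table is 160 mm.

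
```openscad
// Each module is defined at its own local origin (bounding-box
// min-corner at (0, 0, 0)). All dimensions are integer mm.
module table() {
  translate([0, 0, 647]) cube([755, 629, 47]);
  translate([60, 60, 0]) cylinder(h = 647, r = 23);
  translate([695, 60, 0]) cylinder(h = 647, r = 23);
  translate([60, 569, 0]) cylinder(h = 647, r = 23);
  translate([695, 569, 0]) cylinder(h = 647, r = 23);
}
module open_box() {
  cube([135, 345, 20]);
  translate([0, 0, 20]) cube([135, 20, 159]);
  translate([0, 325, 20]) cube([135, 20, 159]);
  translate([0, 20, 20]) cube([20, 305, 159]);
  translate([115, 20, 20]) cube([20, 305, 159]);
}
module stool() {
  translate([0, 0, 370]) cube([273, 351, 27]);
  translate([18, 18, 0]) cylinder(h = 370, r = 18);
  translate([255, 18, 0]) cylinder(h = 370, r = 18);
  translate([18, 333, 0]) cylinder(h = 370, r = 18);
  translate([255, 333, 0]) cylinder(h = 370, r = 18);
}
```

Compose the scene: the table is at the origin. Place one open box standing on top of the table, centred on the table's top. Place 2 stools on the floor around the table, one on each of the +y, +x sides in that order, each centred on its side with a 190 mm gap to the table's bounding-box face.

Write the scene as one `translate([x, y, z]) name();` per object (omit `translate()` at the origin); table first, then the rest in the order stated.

table();
translate([310, 142, 694]) open_box();
translate([241, 819, 0]) stool();
translate([945, 139, 0]) stool();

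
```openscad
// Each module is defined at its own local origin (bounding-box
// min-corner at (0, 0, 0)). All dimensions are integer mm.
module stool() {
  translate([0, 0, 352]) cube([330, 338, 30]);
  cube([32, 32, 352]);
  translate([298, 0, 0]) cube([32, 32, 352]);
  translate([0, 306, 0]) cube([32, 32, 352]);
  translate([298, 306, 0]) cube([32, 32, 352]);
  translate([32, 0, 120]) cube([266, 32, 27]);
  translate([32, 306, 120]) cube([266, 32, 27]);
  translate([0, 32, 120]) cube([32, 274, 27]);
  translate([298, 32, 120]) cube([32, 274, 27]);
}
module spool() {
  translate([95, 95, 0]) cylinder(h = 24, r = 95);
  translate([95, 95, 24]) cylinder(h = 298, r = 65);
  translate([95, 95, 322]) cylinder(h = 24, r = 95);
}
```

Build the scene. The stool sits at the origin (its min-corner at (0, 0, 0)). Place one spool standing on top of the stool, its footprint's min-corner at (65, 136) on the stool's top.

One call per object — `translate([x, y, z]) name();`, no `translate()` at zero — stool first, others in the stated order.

stool();
translate([65, 136, 382]) spool();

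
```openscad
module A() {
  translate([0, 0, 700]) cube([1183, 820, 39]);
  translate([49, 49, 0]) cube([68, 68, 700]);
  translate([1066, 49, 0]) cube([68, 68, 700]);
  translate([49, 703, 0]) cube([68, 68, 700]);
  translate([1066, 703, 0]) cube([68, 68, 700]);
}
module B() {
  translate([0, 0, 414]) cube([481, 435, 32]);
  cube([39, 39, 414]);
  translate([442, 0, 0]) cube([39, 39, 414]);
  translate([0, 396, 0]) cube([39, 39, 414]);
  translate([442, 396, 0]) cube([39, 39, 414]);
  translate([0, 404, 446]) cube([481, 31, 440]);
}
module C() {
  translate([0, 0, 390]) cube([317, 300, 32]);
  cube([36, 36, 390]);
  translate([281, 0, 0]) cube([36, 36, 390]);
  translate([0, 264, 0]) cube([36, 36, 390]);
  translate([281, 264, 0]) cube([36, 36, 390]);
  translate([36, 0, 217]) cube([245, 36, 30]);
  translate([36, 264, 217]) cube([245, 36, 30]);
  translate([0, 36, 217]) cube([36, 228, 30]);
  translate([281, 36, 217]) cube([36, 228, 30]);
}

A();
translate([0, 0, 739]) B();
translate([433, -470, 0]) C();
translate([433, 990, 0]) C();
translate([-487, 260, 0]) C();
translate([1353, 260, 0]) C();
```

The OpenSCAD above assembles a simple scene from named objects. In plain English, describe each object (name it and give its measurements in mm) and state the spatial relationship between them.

A is a table: top 1183 mm (x) × 820 mm (y), 39 mm thick, upper face at z = 739 mm, on four 68×68 mm square legs, each inset 49 mm from the nearest pair of top edges, running from z = 0 to the bottom of the top.

B is a chair: 481×435 mm seat, 32 mm thick, top at z = 446 mm, on four 39 mm square corner legs flush with the seat edges. A 31 mm thick backrest slab spans the full seat width, extending 440 mm above the seat top, its back face flush with the seat's +y edge.

C is a four-legged stool. The seat is 317×300 mm, 32 mm thick, top at z = 422 mm. It stands on four square legs, each 36×36 mm in cross-section, from z = 0 to the seat underside, each flush with a corner of the seat. Four stretchers, 36 mm wide and 30 mm tall, connect adjacent legs with their undersides at z = 217 mm, each running between the inner faces of the legs it joins and aligned with the legs' outer faces on the other axis.

The chair is on top of the table. Four stools sit around the table at the −y, +y, −x, +x sides.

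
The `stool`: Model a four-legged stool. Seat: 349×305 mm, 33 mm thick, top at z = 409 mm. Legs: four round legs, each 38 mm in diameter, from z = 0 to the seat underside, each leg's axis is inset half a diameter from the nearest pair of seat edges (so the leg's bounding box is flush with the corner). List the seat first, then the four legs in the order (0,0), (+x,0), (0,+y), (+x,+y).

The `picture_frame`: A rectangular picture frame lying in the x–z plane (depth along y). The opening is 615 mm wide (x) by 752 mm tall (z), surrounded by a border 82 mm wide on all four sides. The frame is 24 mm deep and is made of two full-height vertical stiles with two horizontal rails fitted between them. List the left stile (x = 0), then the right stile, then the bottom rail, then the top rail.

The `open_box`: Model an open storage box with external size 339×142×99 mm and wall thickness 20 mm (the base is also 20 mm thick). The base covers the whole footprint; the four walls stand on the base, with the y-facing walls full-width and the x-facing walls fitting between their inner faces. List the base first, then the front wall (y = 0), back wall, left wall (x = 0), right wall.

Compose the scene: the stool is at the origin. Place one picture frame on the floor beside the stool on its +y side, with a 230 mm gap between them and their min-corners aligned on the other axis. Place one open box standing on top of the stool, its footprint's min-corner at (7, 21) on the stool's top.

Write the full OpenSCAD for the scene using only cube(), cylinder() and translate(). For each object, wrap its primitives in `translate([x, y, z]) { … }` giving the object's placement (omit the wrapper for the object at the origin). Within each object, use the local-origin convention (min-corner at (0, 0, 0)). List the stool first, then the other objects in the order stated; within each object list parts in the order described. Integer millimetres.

translate([0, 0, 376]) cube([349, 305, 33]);
translate([19, 19, 0]) cylinder(h = 376, r = 19);
translate([330, 19, 0]) cylinder(h = 376, r = 19);
translate([19, 286, 0]) cylinder(h = 376, r = 19);
translate([330, 286, 0]) cylinder(h = 376, r = 19);
translate([0, 535, 0]) {
  cube([82, 24, 916]);
  translate([697, 0, 0]) cube([82, 24, 916]);
  translate([82, 0, 0]) cube([615, 24, 82]);
  translate([82, 0, 834]) cube([615, 24, 82]);
}
translate([7, 21, 409]) {
  cube([339, 142, 20]);
  translate([0, 0, 20]) cube([339, 20, 79]);
  translate([0, 122, 20]) cube([339, 20, 79]);
  translate([0, 20, 20]) cube([20, 102, 79]);
  translate([319, 20, 20]) cube([20, 102, 79]);
}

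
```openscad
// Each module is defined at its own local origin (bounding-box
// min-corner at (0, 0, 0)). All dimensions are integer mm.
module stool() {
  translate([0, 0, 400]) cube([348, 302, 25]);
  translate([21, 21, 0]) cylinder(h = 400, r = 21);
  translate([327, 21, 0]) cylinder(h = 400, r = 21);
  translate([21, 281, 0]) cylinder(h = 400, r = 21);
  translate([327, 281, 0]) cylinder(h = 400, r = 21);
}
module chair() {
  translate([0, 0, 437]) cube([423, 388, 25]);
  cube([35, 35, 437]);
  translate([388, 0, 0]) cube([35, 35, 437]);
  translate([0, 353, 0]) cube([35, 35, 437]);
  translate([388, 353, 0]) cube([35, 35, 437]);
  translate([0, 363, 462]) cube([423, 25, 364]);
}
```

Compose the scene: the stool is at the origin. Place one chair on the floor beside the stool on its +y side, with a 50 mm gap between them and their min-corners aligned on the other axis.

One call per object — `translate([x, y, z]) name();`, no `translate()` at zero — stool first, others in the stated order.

stool();
translate([0, 352, 0]) chair();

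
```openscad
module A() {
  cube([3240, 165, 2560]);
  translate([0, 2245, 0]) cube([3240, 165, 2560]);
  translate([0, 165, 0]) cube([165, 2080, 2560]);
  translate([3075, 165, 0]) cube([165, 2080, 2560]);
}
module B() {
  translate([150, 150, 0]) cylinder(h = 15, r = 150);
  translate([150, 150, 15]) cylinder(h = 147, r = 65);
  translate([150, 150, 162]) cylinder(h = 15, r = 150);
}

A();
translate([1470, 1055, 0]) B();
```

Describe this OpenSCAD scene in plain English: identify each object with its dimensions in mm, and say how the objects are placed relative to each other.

A is a box-shaped house frame (walls only): outside footprint 3240×2410 mm, wall height 2560 mm, wall thickness 165 mm. The two y-facing walls run the full x-width; the two x-facing walls fit between the inner faces of the y-facing walls.

B is a spool: two coaxial disc flanges of radius 150 mm and thickness 15 mm, joined by a core cylinder of radius 65 mm and height 147 mm. The lower flange rests on z = 0 and the three cylinders share a vertical axis.

The spool sits inside the house frame, centred.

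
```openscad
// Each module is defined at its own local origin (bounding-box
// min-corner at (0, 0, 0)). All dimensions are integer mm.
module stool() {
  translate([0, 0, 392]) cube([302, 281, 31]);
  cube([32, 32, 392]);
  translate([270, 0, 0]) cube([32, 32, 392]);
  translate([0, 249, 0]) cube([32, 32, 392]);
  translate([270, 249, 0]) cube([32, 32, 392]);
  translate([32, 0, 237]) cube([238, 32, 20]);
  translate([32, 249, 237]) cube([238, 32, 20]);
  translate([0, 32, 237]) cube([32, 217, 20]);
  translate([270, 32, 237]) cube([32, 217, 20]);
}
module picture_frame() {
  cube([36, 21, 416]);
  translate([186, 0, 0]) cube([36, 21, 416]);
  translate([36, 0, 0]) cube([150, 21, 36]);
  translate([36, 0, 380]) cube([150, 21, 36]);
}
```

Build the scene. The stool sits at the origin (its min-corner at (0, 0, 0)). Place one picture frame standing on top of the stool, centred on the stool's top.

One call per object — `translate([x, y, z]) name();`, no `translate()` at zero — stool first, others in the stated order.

stool();
translate([40, 130, 423]) picture_frame();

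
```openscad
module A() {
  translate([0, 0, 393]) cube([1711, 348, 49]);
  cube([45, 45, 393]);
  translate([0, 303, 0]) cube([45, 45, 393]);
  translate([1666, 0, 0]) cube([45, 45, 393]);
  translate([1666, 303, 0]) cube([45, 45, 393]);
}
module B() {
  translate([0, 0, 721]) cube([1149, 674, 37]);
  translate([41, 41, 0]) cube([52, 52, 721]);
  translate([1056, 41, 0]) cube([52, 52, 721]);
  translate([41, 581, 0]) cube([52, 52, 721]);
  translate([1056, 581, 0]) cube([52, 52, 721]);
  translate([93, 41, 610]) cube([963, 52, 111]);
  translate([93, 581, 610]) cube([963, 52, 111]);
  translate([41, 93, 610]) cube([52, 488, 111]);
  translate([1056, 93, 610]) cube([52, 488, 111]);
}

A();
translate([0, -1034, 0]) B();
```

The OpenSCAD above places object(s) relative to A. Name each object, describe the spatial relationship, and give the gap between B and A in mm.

The table's nearest face is 360 mm from the bench's −y face.

A is a bench. B is a table. The table is on the floor beside the bench on its −y side. The gap between the table and the bench is 360 mm.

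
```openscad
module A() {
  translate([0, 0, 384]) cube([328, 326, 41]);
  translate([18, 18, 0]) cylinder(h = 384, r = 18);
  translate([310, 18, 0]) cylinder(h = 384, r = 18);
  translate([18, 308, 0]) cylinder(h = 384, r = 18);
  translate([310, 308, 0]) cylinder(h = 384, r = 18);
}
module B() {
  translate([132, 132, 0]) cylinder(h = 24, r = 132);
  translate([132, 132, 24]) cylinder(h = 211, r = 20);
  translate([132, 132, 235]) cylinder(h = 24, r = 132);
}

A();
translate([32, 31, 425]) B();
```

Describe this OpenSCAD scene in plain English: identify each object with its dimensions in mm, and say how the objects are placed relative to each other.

A is a four-legged stool. The seat is 328×326 mm, 41 mm thick, top at z = 425 mm. It stands on four round legs, each 36 mm in diameter, from z = 0 to the seat underside, each leg's axis is inset half a diameter from the nearest pair of seat edges (so the leg's bounding box is flush with the corner).

B is a spool: two coaxial disc flanges of radius 132 mm and thickness 24 mm, joined by a core cylinder of radius 20 mm and height 211 mm. The lower flange rests on z = 0 and the three cylinders share a vertical axis.

The spool is on top of the stool, centred.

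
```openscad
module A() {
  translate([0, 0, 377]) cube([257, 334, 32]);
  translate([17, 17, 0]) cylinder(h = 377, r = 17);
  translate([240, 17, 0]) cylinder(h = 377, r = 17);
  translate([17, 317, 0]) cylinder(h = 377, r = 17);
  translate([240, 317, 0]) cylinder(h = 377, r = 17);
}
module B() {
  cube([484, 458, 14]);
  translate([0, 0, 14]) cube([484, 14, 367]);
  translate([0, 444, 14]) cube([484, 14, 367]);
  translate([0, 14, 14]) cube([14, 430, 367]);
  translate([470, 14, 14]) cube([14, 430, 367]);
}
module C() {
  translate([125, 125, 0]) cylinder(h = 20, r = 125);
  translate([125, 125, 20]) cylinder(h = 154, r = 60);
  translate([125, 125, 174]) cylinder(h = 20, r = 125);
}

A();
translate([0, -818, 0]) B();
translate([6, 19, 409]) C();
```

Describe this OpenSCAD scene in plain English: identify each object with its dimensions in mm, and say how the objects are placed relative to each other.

A is a four-legged stool. The seat is a 257×334×32 mm slab whose top surface is at z = 409 mm; four round legs, each 34 mm in diameter, run from the floor (z = 0) to the underside of the seat, each leg's axis is inset half a diameter from the nearest pair of seat edges (so the leg's bounding box is flush with the corner).

B is an open storage box with external size 484×458×381 mm and wall thickness 14 mm (the base is also 14 mm thick). The base covers the whole footprint; the four walls stand on the base, with the y-facing walls full-width and the x-facing walls fitting between their inner faces.

C is a spool: two coaxial disc flanges of radius 125 mm and thickness 20 mm, joined by a core cylinder of radius 60 mm and height 154 mm. The lower flange rests on z = 0 and the three cylinders share a vertical axis.

The open box is on the floor beside the stool on its −y side. The spool is on top of the stool.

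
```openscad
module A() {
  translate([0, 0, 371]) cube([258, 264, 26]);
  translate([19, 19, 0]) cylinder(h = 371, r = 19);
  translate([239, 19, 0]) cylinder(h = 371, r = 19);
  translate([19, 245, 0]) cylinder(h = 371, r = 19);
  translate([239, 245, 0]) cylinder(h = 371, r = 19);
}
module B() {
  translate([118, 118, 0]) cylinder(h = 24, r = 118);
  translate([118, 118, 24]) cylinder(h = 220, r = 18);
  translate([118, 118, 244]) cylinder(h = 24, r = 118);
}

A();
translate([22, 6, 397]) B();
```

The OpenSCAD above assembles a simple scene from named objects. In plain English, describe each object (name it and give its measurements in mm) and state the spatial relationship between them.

A is a four-legged stool. The seat is 258×264 mm, 26 mm thick, top at z = 397 mm. It stands on four round legs, each 38 mm in diameter, from z = 0 to the seat underside, each leg's axis is inset half a diameter from the nearest pair of seat edges (so the leg's bounding box is flush with the corner).

B is a spool: two coaxial disc flanges of radius 118 mm and thickness 24 mm, joined by a core cylinder of radius 18 mm and height 220 mm. The lower flange rests on z = 0 and the three cylinders share a vertical axis.

The spool is on top of the stool.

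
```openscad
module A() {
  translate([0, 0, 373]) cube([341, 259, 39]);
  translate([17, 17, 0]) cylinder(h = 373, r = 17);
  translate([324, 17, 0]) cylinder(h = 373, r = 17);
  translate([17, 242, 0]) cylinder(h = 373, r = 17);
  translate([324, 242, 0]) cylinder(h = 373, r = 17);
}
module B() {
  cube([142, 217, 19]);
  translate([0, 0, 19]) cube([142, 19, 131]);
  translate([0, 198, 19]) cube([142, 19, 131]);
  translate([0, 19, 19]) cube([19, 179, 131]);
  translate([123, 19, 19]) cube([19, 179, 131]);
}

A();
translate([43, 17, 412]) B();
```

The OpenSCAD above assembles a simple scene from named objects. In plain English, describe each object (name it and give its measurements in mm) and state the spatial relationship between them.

A is a simple wooden stool: a rectangular seat 341 mm (x) by 259 mm (y), 39 mm thick, top face at z = 412 mm, on four round legs, each 34 mm in diameter. The legs rest on z = 0, each leg's axis is inset half a diameter from the nearest pair of seat edges (so the leg's bounding box is flush with the corner).

B is an open storage box with external size 142×217×150 mm and wall thickness 19 mm (the base is also 19 mm thick). The base covers the whole footprint; the four walls stand on the base, with the y-facing walls full-width and the x-facing walls fitting between their inner faces.

The open box is on top of the stool.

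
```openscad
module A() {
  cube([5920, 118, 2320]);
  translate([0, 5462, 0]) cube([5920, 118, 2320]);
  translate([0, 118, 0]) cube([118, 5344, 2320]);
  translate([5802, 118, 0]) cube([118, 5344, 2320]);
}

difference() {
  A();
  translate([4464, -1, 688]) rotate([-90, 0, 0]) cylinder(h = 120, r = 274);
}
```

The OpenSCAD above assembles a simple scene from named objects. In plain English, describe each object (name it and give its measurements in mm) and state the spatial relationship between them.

A is the wall frame of a small rectangular building: four walls, each 2320 mm tall and 118 mm thick, enclosing a footprint 5920 mm (x) by 5580 mm (y) outside-to-outside, with no floor or roof. The front and back walls (the −y and +y sides) span the full width; the two side walls fit between them.

The house frame has a circular hole of radius 274 mm through its front wall, centred at (x = 4464, z = 688).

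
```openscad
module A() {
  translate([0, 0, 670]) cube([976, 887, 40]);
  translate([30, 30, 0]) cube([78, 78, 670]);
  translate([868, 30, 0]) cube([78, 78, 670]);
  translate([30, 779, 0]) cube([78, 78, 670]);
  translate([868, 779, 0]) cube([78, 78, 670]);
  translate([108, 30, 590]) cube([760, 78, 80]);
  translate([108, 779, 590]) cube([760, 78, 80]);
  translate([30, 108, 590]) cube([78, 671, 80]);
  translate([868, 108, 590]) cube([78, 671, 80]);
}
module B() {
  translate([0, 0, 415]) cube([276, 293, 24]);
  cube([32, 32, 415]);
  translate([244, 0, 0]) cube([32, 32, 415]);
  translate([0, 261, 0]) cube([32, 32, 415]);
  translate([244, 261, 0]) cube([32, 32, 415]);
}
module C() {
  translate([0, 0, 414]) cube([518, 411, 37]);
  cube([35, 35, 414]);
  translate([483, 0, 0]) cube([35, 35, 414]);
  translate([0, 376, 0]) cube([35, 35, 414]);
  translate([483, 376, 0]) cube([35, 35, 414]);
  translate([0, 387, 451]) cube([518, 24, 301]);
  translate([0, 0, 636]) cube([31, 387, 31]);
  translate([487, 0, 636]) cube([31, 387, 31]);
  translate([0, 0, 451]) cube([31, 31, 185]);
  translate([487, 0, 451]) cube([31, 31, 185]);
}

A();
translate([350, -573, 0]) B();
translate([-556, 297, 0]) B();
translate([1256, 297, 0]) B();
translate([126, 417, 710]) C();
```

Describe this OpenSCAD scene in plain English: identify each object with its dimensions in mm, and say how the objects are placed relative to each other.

A is a rectangular dining table. The top is 976×887×40 mm with its upper surface at z = 710 mm. It stands on four 78×78 mm square legs, each inset 30 mm from the nearest pair of top edges, running from the floor to the underside of the top. Four apron rails, 78 mm thick and 80 mm tall, run between adjacent legs with their top edges flush with the underside of the top and their outer faces flush with the legs' outer faces.

B is a four-legged stool. The seat is a 276×293×24 mm slab whose top surface is at z = 439 mm; four square legs, each 32×32 mm in cross-section, run from the floor (z = 0) to the underside of the seat, each flush with a corner of the seat.

C is a chair. The seat is a 518×411×37 mm slab with its top at z = 451 mm, on four 35×35 mm corner legs (flush with the seat edges, standing on z = 0). A flat backrest 24 mm thick, 301 mm tall, spans the full seat width and rises from the seat top along its +y edge, rear face flush with the rear of the seat. Two armrests of 31×31 mm section run along each side from the seat's front edge to the front of the backrest, top faces 216 mm above the seat top and outer faces flush with the seat's x-edges; a 31×31 mm post under the front of each armrest stands on the seat at the front corner.

Three stools sit around the table at the −y, −x, +x sides. The chair is on top of the table.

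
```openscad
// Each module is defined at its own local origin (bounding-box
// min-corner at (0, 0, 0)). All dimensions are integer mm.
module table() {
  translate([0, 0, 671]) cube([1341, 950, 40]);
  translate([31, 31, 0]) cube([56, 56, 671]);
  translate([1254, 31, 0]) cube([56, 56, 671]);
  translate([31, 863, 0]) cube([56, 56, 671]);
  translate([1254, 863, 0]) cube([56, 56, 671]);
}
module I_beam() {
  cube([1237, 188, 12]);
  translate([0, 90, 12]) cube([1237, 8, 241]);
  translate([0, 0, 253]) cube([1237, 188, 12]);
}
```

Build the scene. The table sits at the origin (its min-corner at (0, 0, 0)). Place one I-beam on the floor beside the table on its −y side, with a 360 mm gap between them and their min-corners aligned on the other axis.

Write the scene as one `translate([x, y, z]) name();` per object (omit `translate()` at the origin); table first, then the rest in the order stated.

table();
translate([0, -548, 0]) I_beam();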